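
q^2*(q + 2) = q^3 + 2*q^2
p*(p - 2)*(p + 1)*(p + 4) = p^4 + 3*p^3 - 6*p^2 - 8*p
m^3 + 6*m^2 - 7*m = m*(m - 1)*(m + 7)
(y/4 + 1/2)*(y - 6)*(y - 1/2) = y^3/4 - 9*y^2/8 - 5*y/2 + 3/2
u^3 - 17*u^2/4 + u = u*(u - 4)*(u - 1/4)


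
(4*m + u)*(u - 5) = 4*m*u - 20*m + u^2 - 5*u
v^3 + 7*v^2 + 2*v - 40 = (v - 2)*(v + 4)*(v + 5)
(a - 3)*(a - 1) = a^2 - 4*a + 3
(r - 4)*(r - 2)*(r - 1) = r^3 - 7*r^2 + 14*r - 8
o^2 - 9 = (o - 3)*(o + 3)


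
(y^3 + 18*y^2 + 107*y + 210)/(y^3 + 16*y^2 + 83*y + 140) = (y + 6)/(y + 4)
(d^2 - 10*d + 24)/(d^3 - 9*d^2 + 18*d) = (d - 4)/(d*(d - 3))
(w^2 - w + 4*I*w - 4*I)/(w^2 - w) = (w + 4*I)/w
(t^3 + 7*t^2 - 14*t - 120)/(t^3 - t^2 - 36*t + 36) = (t^2 + t - 20)/(t^2 - 7*t + 6)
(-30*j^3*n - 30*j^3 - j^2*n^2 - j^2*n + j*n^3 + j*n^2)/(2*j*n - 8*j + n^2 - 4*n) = j*(-30*j^2*n - 30*j^2 - j*n^2 - j*n + n^3 + n^2)/(2*j*n - 8*j + n^2 - 4*n)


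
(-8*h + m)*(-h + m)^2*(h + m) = -8*h^4 + 9*h^3*m + 7*h^2*m^2 - 9*h*m^3 + m^4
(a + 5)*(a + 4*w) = a^2 + 4*a*w + 5*a + 20*w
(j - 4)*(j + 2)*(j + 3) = j^3 + j^2 - 14*j - 24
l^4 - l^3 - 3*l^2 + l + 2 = (l - 2)*(l - 1)*(l + 1)^2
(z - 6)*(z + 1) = z^2 - 5*z - 6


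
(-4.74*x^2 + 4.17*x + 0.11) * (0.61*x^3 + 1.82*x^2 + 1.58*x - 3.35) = -2.8914*x^5 - 6.0831*x^4 + 0.1673*x^3 + 22.6678*x^2 - 13.7957*x - 0.3685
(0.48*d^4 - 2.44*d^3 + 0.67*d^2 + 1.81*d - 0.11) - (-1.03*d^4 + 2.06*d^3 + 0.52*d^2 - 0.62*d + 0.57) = 1.51*d^4 - 4.5*d^3 + 0.15*d^2 + 2.43*d - 0.68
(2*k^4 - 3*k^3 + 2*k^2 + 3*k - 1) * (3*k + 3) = 6*k^5 - 3*k^4 - 3*k^3 + 15*k^2 + 6*k - 3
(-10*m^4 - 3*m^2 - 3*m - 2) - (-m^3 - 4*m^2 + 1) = -10*m^4 + m^3 + m^2 - 3*m - 3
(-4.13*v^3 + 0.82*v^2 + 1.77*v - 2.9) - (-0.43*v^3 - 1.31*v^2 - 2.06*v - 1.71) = -3.7*v^3 + 2.13*v^2 + 3.83*v - 1.19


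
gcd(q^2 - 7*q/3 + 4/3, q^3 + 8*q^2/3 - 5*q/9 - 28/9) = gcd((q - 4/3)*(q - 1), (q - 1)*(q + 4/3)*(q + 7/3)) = q - 1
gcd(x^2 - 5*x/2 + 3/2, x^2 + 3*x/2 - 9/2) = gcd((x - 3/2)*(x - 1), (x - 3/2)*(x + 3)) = x - 3/2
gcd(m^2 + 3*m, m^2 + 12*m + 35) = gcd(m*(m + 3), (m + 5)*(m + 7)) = 1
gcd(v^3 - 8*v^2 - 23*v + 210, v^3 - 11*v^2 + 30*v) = v - 6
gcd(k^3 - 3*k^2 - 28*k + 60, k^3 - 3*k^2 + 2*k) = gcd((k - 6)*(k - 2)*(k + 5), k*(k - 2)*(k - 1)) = k - 2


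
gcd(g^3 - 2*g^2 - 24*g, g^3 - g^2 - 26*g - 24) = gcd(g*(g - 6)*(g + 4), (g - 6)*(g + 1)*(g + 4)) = g^2 - 2*g - 24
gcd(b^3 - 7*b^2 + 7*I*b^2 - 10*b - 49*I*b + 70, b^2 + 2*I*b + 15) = b + 5*I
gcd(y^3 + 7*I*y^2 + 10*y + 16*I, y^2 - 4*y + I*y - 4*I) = y + I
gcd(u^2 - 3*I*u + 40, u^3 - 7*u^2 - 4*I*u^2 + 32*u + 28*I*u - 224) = u - 8*I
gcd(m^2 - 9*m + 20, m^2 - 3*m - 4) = m - 4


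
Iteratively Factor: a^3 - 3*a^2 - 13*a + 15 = (a + 3)*(a^2 - 6*a + 5) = (a - 5)*(a + 3)*(a - 1)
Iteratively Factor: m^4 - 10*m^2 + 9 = (m + 1)*(m^3 - m^2 - 9*m + 9) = (m + 1)*(m + 3)*(m^2 - 4*m + 3) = (m - 1)*(m + 1)*(m + 3)*(m - 3)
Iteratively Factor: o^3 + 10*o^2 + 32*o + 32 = (o + 4)*(o^2 + 6*o + 8) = (o + 4)^2*(o + 2)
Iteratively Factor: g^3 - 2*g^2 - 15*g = (g)*(g^2 - 2*g - 15) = g*(g + 3)*(g - 5)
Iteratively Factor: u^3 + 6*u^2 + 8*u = (u)*(u^2 + 6*u + 8) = u*(u + 4)*(u + 2)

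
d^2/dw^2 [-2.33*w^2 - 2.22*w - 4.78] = -4.66000000000000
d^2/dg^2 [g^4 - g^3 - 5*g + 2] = 6*g*(2*g - 1)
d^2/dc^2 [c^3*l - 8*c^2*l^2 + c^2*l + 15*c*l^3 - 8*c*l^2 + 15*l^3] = 2*l*(3*c - 8*l + 1)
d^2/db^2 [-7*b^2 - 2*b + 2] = -14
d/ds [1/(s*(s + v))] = -(2*s + v)/(s^2*(s + v)^2)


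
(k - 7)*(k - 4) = k^2 - 11*k + 28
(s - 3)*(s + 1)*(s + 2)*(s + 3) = s^4 + 3*s^3 - 7*s^2 - 27*s - 18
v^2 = v^2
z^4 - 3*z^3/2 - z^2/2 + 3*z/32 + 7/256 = (z - 7/4)*(z - 1/4)*(z + 1/4)^2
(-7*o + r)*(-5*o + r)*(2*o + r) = 70*o^3 + 11*o^2*r - 10*o*r^2 + r^3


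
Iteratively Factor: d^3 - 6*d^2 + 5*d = (d)*(d^2 - 6*d + 5) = d*(d - 1)*(d - 5)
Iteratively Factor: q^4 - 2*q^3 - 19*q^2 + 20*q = (q)*(q^3 - 2*q^2 - 19*q + 20) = q*(q - 1)*(q^2 - q - 20) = q*(q - 5)*(q - 1)*(q + 4)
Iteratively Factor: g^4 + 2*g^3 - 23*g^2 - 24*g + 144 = (g - 3)*(g^3 + 5*g^2 - 8*g - 48) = (g - 3)*(g + 4)*(g^2 + g - 12) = (g - 3)^2*(g + 4)*(g + 4)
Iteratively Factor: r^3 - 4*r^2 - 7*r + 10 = (r - 5)*(r^2 + r - 2) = (r - 5)*(r - 1)*(r + 2)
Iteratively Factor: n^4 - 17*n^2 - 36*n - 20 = (n - 5)*(n^3 + 5*n^2 + 8*n + 4) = (n - 5)*(n + 1)*(n^2 + 4*n + 4) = (n - 5)*(n + 1)*(n + 2)*(n + 2)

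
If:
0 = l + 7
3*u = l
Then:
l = -7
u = -7/3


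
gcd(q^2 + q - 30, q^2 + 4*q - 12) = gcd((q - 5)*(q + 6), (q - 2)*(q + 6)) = q + 6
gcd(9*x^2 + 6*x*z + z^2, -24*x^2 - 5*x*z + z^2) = 3*x + z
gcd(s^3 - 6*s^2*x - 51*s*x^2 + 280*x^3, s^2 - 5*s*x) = -s + 5*x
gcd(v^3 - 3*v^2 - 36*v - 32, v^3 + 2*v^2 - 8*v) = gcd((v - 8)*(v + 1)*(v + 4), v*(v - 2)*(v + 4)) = v + 4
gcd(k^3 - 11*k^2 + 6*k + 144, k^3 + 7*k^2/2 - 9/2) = k + 3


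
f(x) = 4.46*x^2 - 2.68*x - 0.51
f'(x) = 8.92*x - 2.68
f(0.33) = -0.91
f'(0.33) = 0.26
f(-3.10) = 50.66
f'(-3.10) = -30.33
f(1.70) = 7.82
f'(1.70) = 12.48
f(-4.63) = 107.51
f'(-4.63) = -43.98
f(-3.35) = 58.52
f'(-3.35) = -32.56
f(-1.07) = 7.46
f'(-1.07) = -12.22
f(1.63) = 6.97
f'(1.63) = 11.86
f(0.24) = -0.90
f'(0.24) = -0.54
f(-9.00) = 384.87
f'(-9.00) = -82.96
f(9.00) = 336.63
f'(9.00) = 77.60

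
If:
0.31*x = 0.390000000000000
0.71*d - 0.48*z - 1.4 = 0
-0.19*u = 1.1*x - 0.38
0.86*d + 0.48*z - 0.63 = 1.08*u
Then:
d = -2.34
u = -5.28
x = 1.26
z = -6.38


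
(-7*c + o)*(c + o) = -7*c^2 - 6*c*o + o^2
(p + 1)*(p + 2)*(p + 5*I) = p^3 + 3*p^2 + 5*I*p^2 + 2*p + 15*I*p + 10*I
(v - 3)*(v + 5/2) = v^2 - v/2 - 15/2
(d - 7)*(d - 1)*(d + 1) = d^3 - 7*d^2 - d + 7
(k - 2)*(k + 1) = k^2 - k - 2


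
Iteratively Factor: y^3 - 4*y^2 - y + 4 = (y - 4)*(y^2 - 1) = (y - 4)*(y - 1)*(y + 1)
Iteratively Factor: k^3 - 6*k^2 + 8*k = (k - 2)*(k^2 - 4*k) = k*(k - 2)*(k - 4)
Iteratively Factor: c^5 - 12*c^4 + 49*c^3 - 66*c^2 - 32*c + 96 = (c - 3)*(c^4 - 9*c^3 + 22*c^2 - 32) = (c - 3)*(c + 1)*(c^3 - 10*c^2 + 32*c - 32) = (c - 4)*(c - 3)*(c + 1)*(c^2 - 6*c + 8) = (c - 4)^2*(c - 3)*(c + 1)*(c - 2)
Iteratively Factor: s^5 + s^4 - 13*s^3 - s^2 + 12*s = (s - 1)*(s^4 + 2*s^3 - 11*s^2 - 12*s) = (s - 3)*(s - 1)*(s^3 + 5*s^2 + 4*s) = (s - 3)*(s - 1)*(s + 4)*(s^2 + s) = (s - 3)*(s - 1)*(s + 1)*(s + 4)*(s)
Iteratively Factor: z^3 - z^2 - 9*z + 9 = (z - 1)*(z^2 - 9) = (z - 1)*(z + 3)*(z - 3)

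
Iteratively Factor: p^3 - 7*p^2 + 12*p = (p)*(p^2 - 7*p + 12) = p*(p - 3)*(p - 4)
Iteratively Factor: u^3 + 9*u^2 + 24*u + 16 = (u + 4)*(u^2 + 5*u + 4) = (u + 4)^2*(u + 1)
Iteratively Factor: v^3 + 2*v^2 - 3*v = (v - 1)*(v^2 + 3*v) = v*(v - 1)*(v + 3)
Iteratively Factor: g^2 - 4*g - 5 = (g - 5)*(g + 1)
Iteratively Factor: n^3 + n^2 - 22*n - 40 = (n - 5)*(n^2 + 6*n + 8) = (n - 5)*(n + 2)*(n + 4)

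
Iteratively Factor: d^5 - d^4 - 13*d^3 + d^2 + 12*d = (d - 1)*(d^4 - 13*d^2 - 12*d) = (d - 1)*(d + 3)*(d^3 - 3*d^2 - 4*d) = (d - 4)*(d - 1)*(d + 3)*(d^2 + d) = (d - 4)*(d - 1)*(d + 1)*(d + 3)*(d)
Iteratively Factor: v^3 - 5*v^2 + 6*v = (v)*(v^2 - 5*v + 6) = v*(v - 3)*(v - 2)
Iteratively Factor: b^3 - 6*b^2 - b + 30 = (b - 3)*(b^2 - 3*b - 10) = (b - 5)*(b - 3)*(b + 2)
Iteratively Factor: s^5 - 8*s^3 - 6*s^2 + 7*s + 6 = (s + 2)*(s^4 - 2*s^3 - 4*s^2 + 2*s + 3) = (s - 1)*(s + 2)*(s^3 - s^2 - 5*s - 3) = (s - 1)*(s + 1)*(s + 2)*(s^2 - 2*s - 3) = (s - 1)*(s + 1)^2*(s + 2)*(s - 3)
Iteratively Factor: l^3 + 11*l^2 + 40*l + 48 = (l + 3)*(l^2 + 8*l + 16) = (l + 3)*(l + 4)*(l + 4)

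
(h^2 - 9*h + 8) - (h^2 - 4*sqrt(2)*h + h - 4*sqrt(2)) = -10*h + 4*sqrt(2)*h + 4*sqrt(2) + 8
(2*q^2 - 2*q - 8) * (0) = 0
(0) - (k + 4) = -k - 4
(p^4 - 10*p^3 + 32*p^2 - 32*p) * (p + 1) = p^5 - 9*p^4 + 22*p^3 - 32*p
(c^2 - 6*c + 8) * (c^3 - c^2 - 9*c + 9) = c^5 - 7*c^4 + 5*c^3 + 55*c^2 - 126*c + 72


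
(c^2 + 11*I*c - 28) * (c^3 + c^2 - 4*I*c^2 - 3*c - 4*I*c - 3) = c^5 + c^4 + 7*I*c^4 + 13*c^3 + 7*I*c^3 + 13*c^2 + 79*I*c^2 + 84*c + 79*I*c + 84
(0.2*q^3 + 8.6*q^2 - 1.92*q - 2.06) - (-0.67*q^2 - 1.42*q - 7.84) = 0.2*q^3 + 9.27*q^2 - 0.5*q + 5.78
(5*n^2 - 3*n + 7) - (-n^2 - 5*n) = 6*n^2 + 2*n + 7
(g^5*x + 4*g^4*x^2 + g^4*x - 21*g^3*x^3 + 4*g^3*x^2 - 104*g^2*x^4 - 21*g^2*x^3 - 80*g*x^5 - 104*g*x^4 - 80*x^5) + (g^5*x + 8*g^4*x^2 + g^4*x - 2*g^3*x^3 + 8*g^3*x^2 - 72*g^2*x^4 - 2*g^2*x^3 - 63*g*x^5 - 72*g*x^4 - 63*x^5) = 2*g^5*x + 12*g^4*x^2 + 2*g^4*x - 23*g^3*x^3 + 12*g^3*x^2 - 176*g^2*x^4 - 23*g^2*x^3 - 143*g*x^5 - 176*g*x^4 - 143*x^5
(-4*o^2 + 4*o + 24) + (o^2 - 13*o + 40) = -3*o^2 - 9*o + 64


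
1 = 1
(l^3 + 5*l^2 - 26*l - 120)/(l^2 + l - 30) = l + 4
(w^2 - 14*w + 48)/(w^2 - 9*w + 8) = (w - 6)/(w - 1)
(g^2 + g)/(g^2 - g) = (g + 1)/(g - 1)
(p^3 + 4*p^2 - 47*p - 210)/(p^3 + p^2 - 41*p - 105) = (p + 6)/(p + 3)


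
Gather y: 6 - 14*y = 6 - 14*y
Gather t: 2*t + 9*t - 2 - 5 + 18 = 11*t + 11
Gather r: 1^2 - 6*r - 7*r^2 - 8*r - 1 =-7*r^2 - 14*r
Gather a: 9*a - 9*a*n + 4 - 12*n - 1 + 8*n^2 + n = a*(9 - 9*n) + 8*n^2 - 11*n + 3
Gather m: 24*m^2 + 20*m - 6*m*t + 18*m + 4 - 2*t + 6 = 24*m^2 + m*(38 - 6*t) - 2*t + 10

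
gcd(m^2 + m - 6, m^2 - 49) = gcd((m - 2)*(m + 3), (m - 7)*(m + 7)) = 1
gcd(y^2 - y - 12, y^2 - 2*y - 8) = y - 4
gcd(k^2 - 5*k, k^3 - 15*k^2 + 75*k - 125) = k - 5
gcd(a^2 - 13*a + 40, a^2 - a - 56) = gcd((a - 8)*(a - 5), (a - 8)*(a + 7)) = a - 8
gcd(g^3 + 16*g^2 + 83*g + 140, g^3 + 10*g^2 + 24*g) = g + 4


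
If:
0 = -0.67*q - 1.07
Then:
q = -1.60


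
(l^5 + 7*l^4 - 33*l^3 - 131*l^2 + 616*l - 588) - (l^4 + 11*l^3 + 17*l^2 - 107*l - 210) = l^5 + 6*l^4 - 44*l^3 - 148*l^2 + 723*l - 378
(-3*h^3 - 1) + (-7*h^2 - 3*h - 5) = -3*h^3 - 7*h^2 - 3*h - 6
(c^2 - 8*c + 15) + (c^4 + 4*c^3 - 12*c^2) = c^4 + 4*c^3 - 11*c^2 - 8*c + 15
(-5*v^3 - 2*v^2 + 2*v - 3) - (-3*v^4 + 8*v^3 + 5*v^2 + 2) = 3*v^4 - 13*v^3 - 7*v^2 + 2*v - 5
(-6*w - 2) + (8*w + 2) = 2*w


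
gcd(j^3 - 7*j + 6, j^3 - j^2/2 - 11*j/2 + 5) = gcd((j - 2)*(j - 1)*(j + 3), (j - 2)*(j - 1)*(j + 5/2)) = j^2 - 3*j + 2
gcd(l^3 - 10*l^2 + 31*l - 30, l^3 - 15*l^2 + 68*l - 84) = l - 2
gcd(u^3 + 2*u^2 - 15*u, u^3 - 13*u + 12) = u - 3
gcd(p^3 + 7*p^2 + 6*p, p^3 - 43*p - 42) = p^2 + 7*p + 6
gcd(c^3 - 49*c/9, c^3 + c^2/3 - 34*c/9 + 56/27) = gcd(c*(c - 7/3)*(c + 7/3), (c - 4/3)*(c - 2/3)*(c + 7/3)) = c + 7/3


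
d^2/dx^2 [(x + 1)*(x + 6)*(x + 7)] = 6*x + 28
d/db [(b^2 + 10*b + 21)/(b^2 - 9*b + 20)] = (-19*b^2 - 2*b + 389)/(b^4 - 18*b^3 + 121*b^2 - 360*b + 400)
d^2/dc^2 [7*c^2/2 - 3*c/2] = 7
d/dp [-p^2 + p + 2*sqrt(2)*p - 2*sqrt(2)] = -2*p + 1 + 2*sqrt(2)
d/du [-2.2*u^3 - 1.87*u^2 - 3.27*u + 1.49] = -6.6*u^2 - 3.74*u - 3.27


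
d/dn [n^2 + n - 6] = 2*n + 1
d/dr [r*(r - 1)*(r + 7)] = 3*r^2 + 12*r - 7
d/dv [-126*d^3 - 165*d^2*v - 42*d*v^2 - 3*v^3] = -165*d^2 - 84*d*v - 9*v^2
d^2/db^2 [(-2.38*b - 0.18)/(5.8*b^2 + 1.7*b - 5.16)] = (-(2.38*b + 0.18)*(11.6*b + 1.7)*(23.2*b + 3.4) + (82.824*b + 10.18)*(5.8*b^2 + 1.7*b - 5.16))/(5.8*b^2 + 1.7*b - 5.16)^3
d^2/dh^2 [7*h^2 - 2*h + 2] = 14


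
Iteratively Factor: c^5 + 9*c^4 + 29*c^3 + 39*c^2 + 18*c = (c + 1)*(c^4 + 8*c^3 + 21*c^2 + 18*c) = (c + 1)*(c + 2)*(c^3 + 6*c^2 + 9*c) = c*(c + 1)*(c + 2)*(c^2 + 6*c + 9) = c*(c + 1)*(c + 2)*(c + 3)*(c + 3)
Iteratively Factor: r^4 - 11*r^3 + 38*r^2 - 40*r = (r - 2)*(r^3 - 9*r^2 + 20*r) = r*(r - 2)*(r^2 - 9*r + 20) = r*(r - 5)*(r - 2)*(r - 4)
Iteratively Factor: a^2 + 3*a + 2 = (a + 1)*(a + 2)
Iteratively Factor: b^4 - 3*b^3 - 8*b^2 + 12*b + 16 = (b + 1)*(b^3 - 4*b^2 - 4*b + 16) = (b + 1)*(b + 2)*(b^2 - 6*b + 8) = (b - 4)*(b + 1)*(b + 2)*(b - 2)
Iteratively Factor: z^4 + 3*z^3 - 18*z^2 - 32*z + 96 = (z + 4)*(z^3 - z^2 - 14*z + 24) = (z + 4)^2*(z^2 - 5*z + 6) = (z - 2)*(z + 4)^2*(z - 3)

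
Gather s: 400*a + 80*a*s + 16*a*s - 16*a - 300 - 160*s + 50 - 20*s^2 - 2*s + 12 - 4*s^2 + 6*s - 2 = 384*a - 24*s^2 + s*(96*a - 156) - 240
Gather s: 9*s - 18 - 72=9*s - 90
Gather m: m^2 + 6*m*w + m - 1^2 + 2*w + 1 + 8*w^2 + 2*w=m^2 + m*(6*w + 1) + 8*w^2 + 4*w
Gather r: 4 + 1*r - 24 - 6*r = -5*r - 20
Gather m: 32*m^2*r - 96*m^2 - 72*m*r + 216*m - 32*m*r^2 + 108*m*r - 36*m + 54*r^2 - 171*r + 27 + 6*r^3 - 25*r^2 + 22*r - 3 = m^2*(32*r - 96) + m*(-32*r^2 + 36*r + 180) + 6*r^3 + 29*r^2 - 149*r + 24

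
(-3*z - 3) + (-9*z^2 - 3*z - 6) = -9*z^2 - 6*z - 9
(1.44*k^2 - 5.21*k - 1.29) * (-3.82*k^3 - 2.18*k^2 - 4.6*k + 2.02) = -5.5008*k^5 + 16.763*k^4 + 9.6616*k^3 + 29.687*k^2 - 4.5902*k - 2.6058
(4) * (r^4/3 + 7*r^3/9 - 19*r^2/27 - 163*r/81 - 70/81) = 4*r^4/3 + 28*r^3/9 - 76*r^2/27 - 652*r/81 - 280/81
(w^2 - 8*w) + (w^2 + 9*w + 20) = 2*w^2 + w + 20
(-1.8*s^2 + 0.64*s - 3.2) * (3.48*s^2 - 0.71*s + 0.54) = -6.264*s^4 + 3.5052*s^3 - 12.5624*s^2 + 2.6176*s - 1.728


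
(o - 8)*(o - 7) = o^2 - 15*o + 56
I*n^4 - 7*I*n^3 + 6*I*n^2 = n^2*(n - 6)*(I*n - I)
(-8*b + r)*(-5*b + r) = 40*b^2 - 13*b*r + r^2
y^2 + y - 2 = (y - 1)*(y + 2)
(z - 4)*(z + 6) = z^2 + 2*z - 24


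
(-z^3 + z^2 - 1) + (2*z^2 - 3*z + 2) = -z^3 + 3*z^2 - 3*z + 1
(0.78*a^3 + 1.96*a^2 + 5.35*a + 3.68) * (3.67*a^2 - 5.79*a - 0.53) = 2.8626*a^5 + 2.677*a^4 + 7.8727*a^3 - 18.5097*a^2 - 24.1427*a - 1.9504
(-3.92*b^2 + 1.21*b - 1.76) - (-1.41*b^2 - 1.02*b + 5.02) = -2.51*b^2 + 2.23*b - 6.78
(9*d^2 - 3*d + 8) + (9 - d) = 9*d^2 - 4*d + 17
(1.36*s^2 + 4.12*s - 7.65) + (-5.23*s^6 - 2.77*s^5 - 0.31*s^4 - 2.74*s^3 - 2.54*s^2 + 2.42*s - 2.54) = -5.23*s^6 - 2.77*s^5 - 0.31*s^4 - 2.74*s^3 - 1.18*s^2 + 6.54*s - 10.19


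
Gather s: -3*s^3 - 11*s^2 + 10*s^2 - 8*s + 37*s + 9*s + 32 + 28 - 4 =-3*s^3 - s^2 + 38*s + 56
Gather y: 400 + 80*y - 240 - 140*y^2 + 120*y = -140*y^2 + 200*y + 160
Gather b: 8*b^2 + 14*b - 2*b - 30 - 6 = 8*b^2 + 12*b - 36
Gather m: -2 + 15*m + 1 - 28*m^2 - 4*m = -28*m^2 + 11*m - 1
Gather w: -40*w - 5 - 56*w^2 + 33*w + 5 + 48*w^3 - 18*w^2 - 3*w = 48*w^3 - 74*w^2 - 10*w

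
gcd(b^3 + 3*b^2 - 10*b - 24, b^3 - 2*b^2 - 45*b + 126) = b - 3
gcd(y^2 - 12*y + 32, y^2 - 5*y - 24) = y - 8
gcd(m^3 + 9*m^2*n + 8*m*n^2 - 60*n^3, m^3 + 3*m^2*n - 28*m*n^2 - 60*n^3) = m + 6*n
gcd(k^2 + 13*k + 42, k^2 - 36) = k + 6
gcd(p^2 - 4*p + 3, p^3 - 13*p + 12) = p^2 - 4*p + 3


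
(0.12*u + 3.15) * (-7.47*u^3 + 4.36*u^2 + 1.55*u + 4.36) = -0.8964*u^4 - 23.0073*u^3 + 13.92*u^2 + 5.4057*u + 13.734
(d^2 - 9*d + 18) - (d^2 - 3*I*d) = -9*d + 3*I*d + 18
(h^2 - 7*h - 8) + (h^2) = 2*h^2 - 7*h - 8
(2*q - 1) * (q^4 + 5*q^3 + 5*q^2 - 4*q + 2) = 2*q^5 + 9*q^4 + 5*q^3 - 13*q^2 + 8*q - 2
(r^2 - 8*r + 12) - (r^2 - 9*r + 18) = r - 6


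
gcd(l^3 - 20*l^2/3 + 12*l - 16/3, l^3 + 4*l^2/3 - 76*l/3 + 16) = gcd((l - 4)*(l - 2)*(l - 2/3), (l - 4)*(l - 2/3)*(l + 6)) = l^2 - 14*l/3 + 8/3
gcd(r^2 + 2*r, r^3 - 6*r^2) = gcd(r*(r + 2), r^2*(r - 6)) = r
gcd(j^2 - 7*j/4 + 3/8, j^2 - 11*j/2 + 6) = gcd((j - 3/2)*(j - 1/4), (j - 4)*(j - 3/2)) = j - 3/2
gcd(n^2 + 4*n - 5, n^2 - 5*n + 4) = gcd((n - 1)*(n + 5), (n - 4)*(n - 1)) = n - 1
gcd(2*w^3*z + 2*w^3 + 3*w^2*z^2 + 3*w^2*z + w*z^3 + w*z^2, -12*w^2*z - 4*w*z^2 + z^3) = 2*w + z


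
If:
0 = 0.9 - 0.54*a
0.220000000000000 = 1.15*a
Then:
No Solution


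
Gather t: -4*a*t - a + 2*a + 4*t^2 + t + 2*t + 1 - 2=a + 4*t^2 + t*(3 - 4*a) - 1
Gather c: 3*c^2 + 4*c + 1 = 3*c^2 + 4*c + 1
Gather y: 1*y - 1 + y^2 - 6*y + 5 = y^2 - 5*y + 4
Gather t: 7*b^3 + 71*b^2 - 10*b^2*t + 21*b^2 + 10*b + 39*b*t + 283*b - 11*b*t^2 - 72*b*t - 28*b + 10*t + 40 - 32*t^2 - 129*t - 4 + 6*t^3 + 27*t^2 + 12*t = 7*b^3 + 92*b^2 + 265*b + 6*t^3 + t^2*(-11*b - 5) + t*(-10*b^2 - 33*b - 107) + 36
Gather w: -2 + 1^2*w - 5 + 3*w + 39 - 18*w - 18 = 14 - 14*w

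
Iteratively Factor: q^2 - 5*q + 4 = (q - 4)*(q - 1)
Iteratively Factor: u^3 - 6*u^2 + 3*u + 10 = (u + 1)*(u^2 - 7*u + 10) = (u - 5)*(u + 1)*(u - 2)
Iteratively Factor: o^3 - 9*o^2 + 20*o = (o)*(o^2 - 9*o + 20) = o*(o - 5)*(o - 4)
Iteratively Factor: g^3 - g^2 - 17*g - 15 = (g + 1)*(g^2 - 2*g - 15) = (g - 5)*(g + 1)*(g + 3)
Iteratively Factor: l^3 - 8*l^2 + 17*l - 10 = (l - 1)*(l^2 - 7*l + 10) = (l - 5)*(l - 1)*(l - 2)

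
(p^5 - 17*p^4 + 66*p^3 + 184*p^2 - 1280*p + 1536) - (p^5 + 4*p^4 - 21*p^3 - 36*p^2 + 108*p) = -21*p^4 + 87*p^3 + 220*p^2 - 1388*p + 1536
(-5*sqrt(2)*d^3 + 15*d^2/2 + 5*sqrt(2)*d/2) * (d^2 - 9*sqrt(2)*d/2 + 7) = -5*sqrt(2)*d^5 + 105*d^4/2 - 265*sqrt(2)*d^3/4 + 30*d^2 + 35*sqrt(2)*d/2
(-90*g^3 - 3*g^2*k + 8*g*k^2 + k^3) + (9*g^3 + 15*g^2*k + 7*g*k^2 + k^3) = -81*g^3 + 12*g^2*k + 15*g*k^2 + 2*k^3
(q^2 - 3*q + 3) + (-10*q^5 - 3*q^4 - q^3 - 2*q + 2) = -10*q^5 - 3*q^4 - q^3 + q^2 - 5*q + 5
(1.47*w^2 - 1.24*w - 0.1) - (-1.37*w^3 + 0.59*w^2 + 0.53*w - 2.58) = 1.37*w^3 + 0.88*w^2 - 1.77*w + 2.48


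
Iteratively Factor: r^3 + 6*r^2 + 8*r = (r)*(r^2 + 6*r + 8) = r*(r + 4)*(r + 2)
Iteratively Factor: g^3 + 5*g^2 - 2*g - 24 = (g + 4)*(g^2 + g - 6) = (g + 3)*(g + 4)*(g - 2)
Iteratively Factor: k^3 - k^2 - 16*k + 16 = (k + 4)*(k^2 - 5*k + 4) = (k - 1)*(k + 4)*(k - 4)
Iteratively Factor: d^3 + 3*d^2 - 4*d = (d + 4)*(d^2 - d) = d*(d + 4)*(d - 1)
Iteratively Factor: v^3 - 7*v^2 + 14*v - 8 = (v - 1)*(v^2 - 6*v + 8) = (v - 2)*(v - 1)*(v - 4)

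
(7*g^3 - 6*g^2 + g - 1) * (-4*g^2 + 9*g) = -28*g^5 + 87*g^4 - 58*g^3 + 13*g^2 - 9*g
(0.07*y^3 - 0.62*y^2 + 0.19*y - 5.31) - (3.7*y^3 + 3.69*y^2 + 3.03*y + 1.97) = -3.63*y^3 - 4.31*y^2 - 2.84*y - 7.28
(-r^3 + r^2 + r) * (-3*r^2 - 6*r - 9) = 3*r^5 + 3*r^4 - 15*r^2 - 9*r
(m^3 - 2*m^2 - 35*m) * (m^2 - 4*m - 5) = m^5 - 6*m^4 - 32*m^3 + 150*m^2 + 175*m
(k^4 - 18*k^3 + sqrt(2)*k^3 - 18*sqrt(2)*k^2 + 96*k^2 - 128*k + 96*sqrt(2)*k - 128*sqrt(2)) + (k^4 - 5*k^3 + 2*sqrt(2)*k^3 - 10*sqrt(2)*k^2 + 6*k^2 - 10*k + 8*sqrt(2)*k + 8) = 2*k^4 - 23*k^3 + 3*sqrt(2)*k^3 - 28*sqrt(2)*k^2 + 102*k^2 - 138*k + 104*sqrt(2)*k - 128*sqrt(2) + 8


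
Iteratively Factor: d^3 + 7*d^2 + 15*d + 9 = (d + 3)*(d^2 + 4*d + 3) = (d + 3)^2*(d + 1)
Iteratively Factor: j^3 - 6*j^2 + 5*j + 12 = (j + 1)*(j^2 - 7*j + 12) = (j - 3)*(j + 1)*(j - 4)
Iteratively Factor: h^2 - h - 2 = (h - 2)*(h + 1)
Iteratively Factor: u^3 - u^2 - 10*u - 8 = (u + 1)*(u^2 - 2*u - 8) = (u + 1)*(u + 2)*(u - 4)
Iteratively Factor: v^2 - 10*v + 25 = (v - 5)*(v - 5)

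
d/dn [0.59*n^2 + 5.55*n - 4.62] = 1.18*n + 5.55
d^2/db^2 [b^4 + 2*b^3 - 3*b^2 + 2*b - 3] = 12*b^2 + 12*b - 6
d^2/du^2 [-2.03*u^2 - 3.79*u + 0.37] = -4.06000000000000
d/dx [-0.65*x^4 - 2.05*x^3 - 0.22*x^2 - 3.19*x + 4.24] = -2.6*x^3 - 6.15*x^2 - 0.44*x - 3.19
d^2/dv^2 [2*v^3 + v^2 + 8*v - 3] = 12*v + 2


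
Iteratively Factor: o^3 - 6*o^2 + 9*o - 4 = (o - 4)*(o^2 - 2*o + 1) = (o - 4)*(o - 1)*(o - 1)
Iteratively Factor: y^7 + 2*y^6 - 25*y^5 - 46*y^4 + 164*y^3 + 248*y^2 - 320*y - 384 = (y - 2)*(y^6 + 4*y^5 - 17*y^4 - 80*y^3 + 4*y^2 + 256*y + 192) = (y - 2)*(y + 1)*(y^5 + 3*y^4 - 20*y^3 - 60*y^2 + 64*y + 192) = (y - 2)*(y + 1)*(y + 4)*(y^4 - y^3 - 16*y^2 + 4*y + 48) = (y - 4)*(y - 2)*(y + 1)*(y + 4)*(y^3 + 3*y^2 - 4*y - 12) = (y - 4)*(y - 2)*(y + 1)*(y + 3)*(y + 4)*(y^2 - 4) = (y - 4)*(y - 2)^2*(y + 1)*(y + 3)*(y + 4)*(y + 2)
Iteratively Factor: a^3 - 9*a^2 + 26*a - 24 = (a - 4)*(a^2 - 5*a + 6) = (a - 4)*(a - 3)*(a - 2)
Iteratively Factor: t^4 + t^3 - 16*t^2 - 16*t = (t)*(t^3 + t^2 - 16*t - 16) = t*(t + 1)*(t^2 - 16) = t*(t + 1)*(t + 4)*(t - 4)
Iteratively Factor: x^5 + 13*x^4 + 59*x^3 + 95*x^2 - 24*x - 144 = (x + 3)*(x^4 + 10*x^3 + 29*x^2 + 8*x - 48) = (x - 1)*(x + 3)*(x^3 + 11*x^2 + 40*x + 48) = (x - 1)*(x + 3)*(x + 4)*(x^2 + 7*x + 12) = (x - 1)*(x + 3)*(x + 4)^2*(x + 3)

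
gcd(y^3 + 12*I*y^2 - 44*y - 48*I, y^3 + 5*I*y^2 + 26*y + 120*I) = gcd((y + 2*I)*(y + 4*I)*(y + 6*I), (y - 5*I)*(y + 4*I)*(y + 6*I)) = y^2 + 10*I*y - 24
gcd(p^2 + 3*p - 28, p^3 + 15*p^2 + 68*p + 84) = p + 7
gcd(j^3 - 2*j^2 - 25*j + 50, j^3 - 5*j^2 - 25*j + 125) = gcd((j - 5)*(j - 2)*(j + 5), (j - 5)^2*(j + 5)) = j^2 - 25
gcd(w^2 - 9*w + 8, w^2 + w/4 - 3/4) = 1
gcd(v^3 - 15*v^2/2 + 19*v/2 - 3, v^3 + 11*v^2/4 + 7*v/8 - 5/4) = v - 1/2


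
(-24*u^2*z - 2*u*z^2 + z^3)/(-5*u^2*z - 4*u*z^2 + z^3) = (24*u^2 + 2*u*z - z^2)/(5*u^2 + 4*u*z - z^2)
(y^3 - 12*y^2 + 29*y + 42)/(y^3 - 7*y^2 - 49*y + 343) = (y^2 - 5*y - 6)/(y^2 - 49)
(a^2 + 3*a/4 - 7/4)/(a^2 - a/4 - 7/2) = (a - 1)/(a - 2)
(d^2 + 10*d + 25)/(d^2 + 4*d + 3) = (d^2 + 10*d + 25)/(d^2 + 4*d + 3)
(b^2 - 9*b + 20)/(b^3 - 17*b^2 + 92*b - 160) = 1/(b - 8)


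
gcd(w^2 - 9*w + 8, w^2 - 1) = w - 1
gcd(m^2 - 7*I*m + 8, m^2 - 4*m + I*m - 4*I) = m + I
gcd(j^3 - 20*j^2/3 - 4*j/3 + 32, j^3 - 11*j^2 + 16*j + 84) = j^2 - 4*j - 12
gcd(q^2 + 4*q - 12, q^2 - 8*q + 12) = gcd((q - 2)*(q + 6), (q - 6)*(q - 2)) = q - 2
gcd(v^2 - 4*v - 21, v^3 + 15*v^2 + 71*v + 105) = v + 3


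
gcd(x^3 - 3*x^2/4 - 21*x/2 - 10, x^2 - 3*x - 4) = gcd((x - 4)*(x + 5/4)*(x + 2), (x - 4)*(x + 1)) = x - 4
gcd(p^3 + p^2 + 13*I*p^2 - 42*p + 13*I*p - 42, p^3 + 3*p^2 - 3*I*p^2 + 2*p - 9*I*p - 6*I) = p + 1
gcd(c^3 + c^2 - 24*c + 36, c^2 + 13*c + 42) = c + 6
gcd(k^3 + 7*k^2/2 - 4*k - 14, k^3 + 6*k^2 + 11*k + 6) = k + 2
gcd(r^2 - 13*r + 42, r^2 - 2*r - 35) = r - 7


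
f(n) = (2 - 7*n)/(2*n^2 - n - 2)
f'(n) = (1 - 4*n)*(2 - 7*n)/(2*n^2 - n - 2)^2 - 7/(2*n^2 - n - 2)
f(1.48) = -9.28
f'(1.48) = 42.92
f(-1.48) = 3.20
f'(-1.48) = 3.93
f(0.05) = -0.81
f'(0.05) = 3.74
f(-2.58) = 1.44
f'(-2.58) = 0.67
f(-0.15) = -1.69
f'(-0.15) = 5.38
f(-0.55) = -6.92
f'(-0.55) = 34.50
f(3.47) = -1.20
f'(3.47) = 0.45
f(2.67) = -1.74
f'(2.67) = 1.03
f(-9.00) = 0.38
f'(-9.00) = 0.04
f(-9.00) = 0.38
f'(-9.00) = 0.04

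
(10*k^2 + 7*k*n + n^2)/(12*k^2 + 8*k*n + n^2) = (5*k + n)/(6*k + n)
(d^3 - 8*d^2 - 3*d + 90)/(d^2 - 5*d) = d - 3 - 18/d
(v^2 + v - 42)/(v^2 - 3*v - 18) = (v + 7)/(v + 3)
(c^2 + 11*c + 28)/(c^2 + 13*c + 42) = (c + 4)/(c + 6)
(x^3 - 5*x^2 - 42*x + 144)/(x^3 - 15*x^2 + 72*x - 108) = (x^2 - 2*x - 48)/(x^2 - 12*x + 36)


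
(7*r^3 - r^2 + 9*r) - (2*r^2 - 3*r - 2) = 7*r^3 - 3*r^2 + 12*r + 2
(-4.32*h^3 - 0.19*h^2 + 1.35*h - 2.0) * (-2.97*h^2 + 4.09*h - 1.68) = 12.8304*h^5 - 17.1045*h^4 + 2.471*h^3 + 11.7807*h^2 - 10.448*h + 3.36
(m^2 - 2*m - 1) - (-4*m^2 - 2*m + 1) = 5*m^2 - 2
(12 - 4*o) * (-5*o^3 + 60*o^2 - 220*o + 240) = 20*o^4 - 300*o^3 + 1600*o^2 - 3600*o + 2880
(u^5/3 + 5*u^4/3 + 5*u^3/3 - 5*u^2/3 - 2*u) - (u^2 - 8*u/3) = u^5/3 + 5*u^4/3 + 5*u^3/3 - 8*u^2/3 + 2*u/3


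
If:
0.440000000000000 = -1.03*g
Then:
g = -0.43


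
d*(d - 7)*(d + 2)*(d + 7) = d^4 + 2*d^3 - 49*d^2 - 98*d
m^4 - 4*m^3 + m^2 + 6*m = m*(m - 3)*(m - 2)*(m + 1)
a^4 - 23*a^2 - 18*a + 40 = (a - 5)*(a - 1)*(a + 2)*(a + 4)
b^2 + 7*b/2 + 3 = (b + 3/2)*(b + 2)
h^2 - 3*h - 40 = (h - 8)*(h + 5)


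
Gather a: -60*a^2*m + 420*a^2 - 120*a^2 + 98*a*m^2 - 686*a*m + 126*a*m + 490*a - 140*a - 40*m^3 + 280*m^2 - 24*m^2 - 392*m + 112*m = a^2*(300 - 60*m) + a*(98*m^2 - 560*m + 350) - 40*m^3 + 256*m^2 - 280*m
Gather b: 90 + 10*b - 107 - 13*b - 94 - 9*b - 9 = -12*b - 120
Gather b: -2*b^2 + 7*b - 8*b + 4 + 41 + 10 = -2*b^2 - b + 55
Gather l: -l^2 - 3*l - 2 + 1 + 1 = -l^2 - 3*l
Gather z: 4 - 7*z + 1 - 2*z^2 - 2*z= -2*z^2 - 9*z + 5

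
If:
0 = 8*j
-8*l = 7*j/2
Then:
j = 0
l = 0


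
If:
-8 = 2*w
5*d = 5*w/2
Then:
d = -2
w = -4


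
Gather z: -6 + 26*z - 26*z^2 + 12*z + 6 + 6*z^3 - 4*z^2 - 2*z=6*z^3 - 30*z^2 + 36*z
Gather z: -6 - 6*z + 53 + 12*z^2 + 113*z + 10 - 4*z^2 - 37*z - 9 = 8*z^2 + 70*z + 48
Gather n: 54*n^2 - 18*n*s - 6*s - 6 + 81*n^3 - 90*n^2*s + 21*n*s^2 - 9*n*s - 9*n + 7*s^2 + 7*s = 81*n^3 + n^2*(54 - 90*s) + n*(21*s^2 - 27*s - 9) + 7*s^2 + s - 6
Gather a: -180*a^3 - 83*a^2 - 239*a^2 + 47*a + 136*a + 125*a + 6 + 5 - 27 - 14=-180*a^3 - 322*a^2 + 308*a - 30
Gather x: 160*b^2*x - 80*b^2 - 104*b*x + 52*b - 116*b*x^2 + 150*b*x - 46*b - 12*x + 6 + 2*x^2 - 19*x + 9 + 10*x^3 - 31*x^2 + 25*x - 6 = -80*b^2 + 6*b + 10*x^3 + x^2*(-116*b - 29) + x*(160*b^2 + 46*b - 6) + 9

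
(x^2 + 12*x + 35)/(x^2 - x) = (x^2 + 12*x + 35)/(x*(x - 1))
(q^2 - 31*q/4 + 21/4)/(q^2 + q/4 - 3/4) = (q - 7)/(q + 1)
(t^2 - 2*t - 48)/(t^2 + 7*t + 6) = (t - 8)/(t + 1)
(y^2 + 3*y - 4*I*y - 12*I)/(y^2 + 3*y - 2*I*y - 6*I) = (y - 4*I)/(y - 2*I)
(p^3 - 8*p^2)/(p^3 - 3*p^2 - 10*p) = p*(8 - p)/(-p^2 + 3*p + 10)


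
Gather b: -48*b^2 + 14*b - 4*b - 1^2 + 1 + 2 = -48*b^2 + 10*b + 2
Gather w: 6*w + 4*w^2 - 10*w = 4*w^2 - 4*w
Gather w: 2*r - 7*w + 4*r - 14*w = 6*r - 21*w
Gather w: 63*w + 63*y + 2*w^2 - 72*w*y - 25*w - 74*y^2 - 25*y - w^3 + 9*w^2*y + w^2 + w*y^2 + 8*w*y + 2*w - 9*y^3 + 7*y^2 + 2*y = -w^3 + w^2*(9*y + 3) + w*(y^2 - 64*y + 40) - 9*y^3 - 67*y^2 + 40*y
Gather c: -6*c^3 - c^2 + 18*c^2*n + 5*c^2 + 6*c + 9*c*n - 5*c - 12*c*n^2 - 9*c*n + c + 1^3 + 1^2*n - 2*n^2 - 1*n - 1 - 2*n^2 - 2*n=-6*c^3 + c^2*(18*n + 4) + c*(2 - 12*n^2) - 4*n^2 - 2*n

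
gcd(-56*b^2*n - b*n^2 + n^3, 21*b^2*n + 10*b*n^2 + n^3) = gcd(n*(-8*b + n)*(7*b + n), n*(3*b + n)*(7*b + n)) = 7*b*n + n^2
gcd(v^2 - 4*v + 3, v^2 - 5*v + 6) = v - 3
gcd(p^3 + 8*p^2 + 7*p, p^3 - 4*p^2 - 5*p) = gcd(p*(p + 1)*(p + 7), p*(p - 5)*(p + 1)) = p^2 + p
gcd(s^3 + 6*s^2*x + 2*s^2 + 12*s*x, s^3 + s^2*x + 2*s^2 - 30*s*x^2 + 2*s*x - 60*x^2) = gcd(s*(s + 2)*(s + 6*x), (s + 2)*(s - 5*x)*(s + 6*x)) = s^2 + 6*s*x + 2*s + 12*x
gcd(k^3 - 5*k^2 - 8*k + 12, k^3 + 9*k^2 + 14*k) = k + 2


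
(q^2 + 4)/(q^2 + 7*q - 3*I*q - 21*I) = (q^2 + 4)/(q^2 + q*(7 - 3*I) - 21*I)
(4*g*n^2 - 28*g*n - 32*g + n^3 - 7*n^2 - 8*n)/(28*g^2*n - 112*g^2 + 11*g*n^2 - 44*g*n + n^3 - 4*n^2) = (n^2 - 7*n - 8)/(7*g*n - 28*g + n^2 - 4*n)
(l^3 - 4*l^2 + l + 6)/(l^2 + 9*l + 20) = (l^3 - 4*l^2 + l + 6)/(l^2 + 9*l + 20)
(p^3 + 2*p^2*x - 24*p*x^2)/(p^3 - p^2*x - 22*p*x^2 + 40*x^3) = p*(-p - 6*x)/(-p^2 - 3*p*x + 10*x^2)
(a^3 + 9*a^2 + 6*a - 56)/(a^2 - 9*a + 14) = (a^2 + 11*a + 28)/(a - 7)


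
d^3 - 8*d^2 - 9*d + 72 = (d - 8)*(d - 3)*(d + 3)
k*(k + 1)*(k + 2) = k^3 + 3*k^2 + 2*k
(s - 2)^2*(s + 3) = s^3 - s^2 - 8*s + 12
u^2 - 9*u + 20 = (u - 5)*(u - 4)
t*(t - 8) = t^2 - 8*t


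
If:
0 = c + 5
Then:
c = -5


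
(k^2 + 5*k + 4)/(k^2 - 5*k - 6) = (k + 4)/(k - 6)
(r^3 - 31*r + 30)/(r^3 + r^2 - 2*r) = (r^2 + r - 30)/(r*(r + 2))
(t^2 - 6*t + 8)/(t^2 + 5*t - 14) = (t - 4)/(t + 7)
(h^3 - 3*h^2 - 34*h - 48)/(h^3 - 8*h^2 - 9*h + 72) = (h + 2)/(h - 3)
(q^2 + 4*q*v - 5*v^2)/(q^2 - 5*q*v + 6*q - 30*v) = (q^2 + 4*q*v - 5*v^2)/(q^2 - 5*q*v + 6*q - 30*v)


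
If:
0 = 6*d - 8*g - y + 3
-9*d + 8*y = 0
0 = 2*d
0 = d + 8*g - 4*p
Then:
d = 0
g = 3/8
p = 3/4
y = 0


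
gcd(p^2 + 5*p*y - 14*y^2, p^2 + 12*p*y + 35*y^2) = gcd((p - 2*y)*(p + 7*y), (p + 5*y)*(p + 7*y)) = p + 7*y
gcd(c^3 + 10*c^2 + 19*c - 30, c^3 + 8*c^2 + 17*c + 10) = c + 5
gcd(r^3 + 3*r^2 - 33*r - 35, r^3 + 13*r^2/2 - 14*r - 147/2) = r + 7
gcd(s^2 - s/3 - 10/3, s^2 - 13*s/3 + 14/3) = s - 2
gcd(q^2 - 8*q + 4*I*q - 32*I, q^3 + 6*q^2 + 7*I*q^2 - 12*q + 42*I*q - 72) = q + 4*I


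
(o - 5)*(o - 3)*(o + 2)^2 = o^4 - 4*o^3 - 13*o^2 + 28*o + 60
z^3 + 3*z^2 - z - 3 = (z - 1)*(z + 1)*(z + 3)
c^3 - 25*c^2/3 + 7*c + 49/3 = (c - 7)*(c - 7/3)*(c + 1)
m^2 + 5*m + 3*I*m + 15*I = (m + 5)*(m + 3*I)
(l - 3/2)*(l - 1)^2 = l^3 - 7*l^2/2 + 4*l - 3/2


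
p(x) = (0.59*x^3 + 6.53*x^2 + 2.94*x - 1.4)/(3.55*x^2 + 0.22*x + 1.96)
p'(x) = (-7.1*x - 0.22)*(0.59*x^3 + 6.53*x^2 + 2.94*x - 1.4)/(3.55*x^2 + 0.22*x + 1.96)^2 + (1.77*x^2 + 13.06*x + 2.94)/(3.55*x^2 + 0.22*x + 1.96)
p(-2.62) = 0.98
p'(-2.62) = -0.05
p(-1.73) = 0.82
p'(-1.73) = -0.37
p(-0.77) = -0.02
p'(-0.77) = -1.58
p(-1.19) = 0.50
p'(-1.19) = -0.89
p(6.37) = 2.95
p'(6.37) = 0.16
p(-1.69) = 0.80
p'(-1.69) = -0.39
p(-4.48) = 0.88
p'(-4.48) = 0.11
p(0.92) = 1.41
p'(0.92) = 1.34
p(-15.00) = -0.71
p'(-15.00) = 0.16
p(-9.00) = 0.25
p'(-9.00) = 0.15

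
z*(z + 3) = z^2 + 3*z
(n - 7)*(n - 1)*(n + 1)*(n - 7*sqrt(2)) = n^4 - 7*sqrt(2)*n^3 - 7*n^3 - n^2 + 49*sqrt(2)*n^2 + 7*n + 7*sqrt(2)*n - 49*sqrt(2)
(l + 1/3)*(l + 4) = l^2 + 13*l/3 + 4/3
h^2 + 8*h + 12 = (h + 2)*(h + 6)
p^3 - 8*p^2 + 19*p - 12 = (p - 4)*(p - 3)*(p - 1)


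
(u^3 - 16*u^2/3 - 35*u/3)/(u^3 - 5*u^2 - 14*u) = (u + 5/3)/(u + 2)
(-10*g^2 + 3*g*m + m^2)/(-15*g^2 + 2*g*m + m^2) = (2*g - m)/(3*g - m)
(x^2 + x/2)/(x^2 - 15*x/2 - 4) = x/(x - 8)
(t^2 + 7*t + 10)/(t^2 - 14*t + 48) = (t^2 + 7*t + 10)/(t^2 - 14*t + 48)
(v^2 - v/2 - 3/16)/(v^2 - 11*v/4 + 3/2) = (v + 1/4)/(v - 2)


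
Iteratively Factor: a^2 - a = (a)*(a - 1)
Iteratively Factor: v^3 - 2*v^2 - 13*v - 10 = (v - 5)*(v^2 + 3*v + 2) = (v - 5)*(v + 2)*(v + 1)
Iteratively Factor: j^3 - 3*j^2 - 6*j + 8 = (j - 1)*(j^2 - 2*j - 8) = (j - 4)*(j - 1)*(j + 2)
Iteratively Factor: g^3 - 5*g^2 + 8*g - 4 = (g - 1)*(g^2 - 4*g + 4) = (g - 2)*(g - 1)*(g - 2)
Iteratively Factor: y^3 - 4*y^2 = (y - 4)*(y^2) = y*(y - 4)*(y)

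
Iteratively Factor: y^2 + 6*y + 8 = (y + 2)*(y + 4)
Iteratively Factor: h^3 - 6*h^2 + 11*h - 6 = (h - 3)*(h^2 - 3*h + 2) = (h - 3)*(h - 1)*(h - 2)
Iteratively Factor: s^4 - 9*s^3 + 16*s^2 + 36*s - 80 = (s - 2)*(s^3 - 7*s^2 + 2*s + 40) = (s - 4)*(s - 2)*(s^2 - 3*s - 10) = (s - 5)*(s - 4)*(s - 2)*(s + 2)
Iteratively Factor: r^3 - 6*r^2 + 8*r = (r - 2)*(r^2 - 4*r) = r*(r - 2)*(r - 4)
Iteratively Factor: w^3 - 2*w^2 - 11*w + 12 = (w + 3)*(w^2 - 5*w + 4) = (w - 1)*(w + 3)*(w - 4)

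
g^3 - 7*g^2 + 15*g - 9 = (g - 3)^2*(g - 1)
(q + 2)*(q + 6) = q^2 + 8*q + 12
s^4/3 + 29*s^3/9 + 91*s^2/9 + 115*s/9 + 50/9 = (s/3 + 1/3)*(s + 5/3)*(s + 2)*(s + 5)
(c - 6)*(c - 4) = c^2 - 10*c + 24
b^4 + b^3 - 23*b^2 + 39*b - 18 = (b - 3)*(b - 1)^2*(b + 6)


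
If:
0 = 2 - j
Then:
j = 2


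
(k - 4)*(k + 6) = k^2 + 2*k - 24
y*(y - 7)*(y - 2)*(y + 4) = y^4 - 5*y^3 - 22*y^2 + 56*y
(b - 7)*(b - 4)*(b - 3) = b^3 - 14*b^2 + 61*b - 84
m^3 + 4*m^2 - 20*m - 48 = (m - 4)*(m + 2)*(m + 6)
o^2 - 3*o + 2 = (o - 2)*(o - 1)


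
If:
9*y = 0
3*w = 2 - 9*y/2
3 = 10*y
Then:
No Solution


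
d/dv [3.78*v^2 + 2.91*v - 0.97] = 7.56*v + 2.91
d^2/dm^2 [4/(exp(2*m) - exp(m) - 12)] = 4*((1 - 4*exp(m))*(-exp(2*m) + exp(m) + 12) - 2*(2*exp(m) - 1)^2*exp(m))*exp(m)/(-exp(2*m) + exp(m) + 12)^3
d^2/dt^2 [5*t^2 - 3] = 10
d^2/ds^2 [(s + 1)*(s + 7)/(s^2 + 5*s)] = 2*(3*s^3 + 21*s^2 + 105*s + 175)/(s^3*(s^3 + 15*s^2 + 75*s + 125))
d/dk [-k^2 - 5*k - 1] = -2*k - 5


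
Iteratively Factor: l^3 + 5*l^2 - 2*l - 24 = (l - 2)*(l^2 + 7*l + 12) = (l - 2)*(l + 4)*(l + 3)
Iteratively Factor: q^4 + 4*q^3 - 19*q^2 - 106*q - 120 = (q - 5)*(q^3 + 9*q^2 + 26*q + 24) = (q - 5)*(q + 4)*(q^2 + 5*q + 6) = (q - 5)*(q + 3)*(q + 4)*(q + 2)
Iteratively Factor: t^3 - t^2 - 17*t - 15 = (t - 5)*(t^2 + 4*t + 3) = (t - 5)*(t + 3)*(t + 1)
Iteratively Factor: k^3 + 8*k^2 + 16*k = (k + 4)*(k^2 + 4*k) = (k + 4)^2*(k)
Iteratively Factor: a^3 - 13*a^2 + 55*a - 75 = (a - 5)*(a^2 - 8*a + 15) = (a - 5)^2*(a - 3)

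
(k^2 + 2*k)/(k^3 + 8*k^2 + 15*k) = (k + 2)/(k^2 + 8*k + 15)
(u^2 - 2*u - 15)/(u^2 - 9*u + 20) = (u + 3)/(u - 4)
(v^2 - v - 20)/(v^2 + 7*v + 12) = (v - 5)/(v + 3)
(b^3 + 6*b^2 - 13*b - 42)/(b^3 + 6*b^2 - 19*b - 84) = (b^2 - b - 6)/(b^2 - b - 12)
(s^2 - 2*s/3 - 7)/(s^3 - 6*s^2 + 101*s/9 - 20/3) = 3*(3*s + 7)/(9*s^2 - 27*s + 20)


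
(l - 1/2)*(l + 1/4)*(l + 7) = l^3 + 27*l^2/4 - 15*l/8 - 7/8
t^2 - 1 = (t - 1)*(t + 1)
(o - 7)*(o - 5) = o^2 - 12*o + 35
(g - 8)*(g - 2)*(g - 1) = g^3 - 11*g^2 + 26*g - 16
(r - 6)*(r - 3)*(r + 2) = r^3 - 7*r^2 + 36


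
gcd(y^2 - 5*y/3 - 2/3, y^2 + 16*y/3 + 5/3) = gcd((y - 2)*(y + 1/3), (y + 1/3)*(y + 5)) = y + 1/3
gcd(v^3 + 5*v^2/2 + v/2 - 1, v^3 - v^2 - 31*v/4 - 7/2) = v + 2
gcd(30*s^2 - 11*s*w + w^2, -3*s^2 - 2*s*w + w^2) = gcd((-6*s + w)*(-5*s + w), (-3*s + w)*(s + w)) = 1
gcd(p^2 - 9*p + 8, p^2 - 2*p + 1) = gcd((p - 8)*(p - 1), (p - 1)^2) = p - 1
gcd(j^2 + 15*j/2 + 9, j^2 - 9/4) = j + 3/2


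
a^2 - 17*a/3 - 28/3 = (a - 7)*(a + 4/3)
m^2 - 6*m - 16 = (m - 8)*(m + 2)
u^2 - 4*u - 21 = (u - 7)*(u + 3)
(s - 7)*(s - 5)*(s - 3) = s^3 - 15*s^2 + 71*s - 105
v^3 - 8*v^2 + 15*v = v*(v - 5)*(v - 3)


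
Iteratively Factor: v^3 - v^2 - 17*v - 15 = (v - 5)*(v^2 + 4*v + 3) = (v - 5)*(v + 3)*(v + 1)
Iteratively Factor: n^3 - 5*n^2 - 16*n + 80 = (n - 4)*(n^2 - n - 20) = (n - 4)*(n + 4)*(n - 5)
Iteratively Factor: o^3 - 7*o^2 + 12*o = (o - 3)*(o^2 - 4*o) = o*(o - 3)*(o - 4)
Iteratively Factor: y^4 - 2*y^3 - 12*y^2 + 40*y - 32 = (y - 2)*(y^3 - 12*y + 16) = (y - 2)*(y + 4)*(y^2 - 4*y + 4) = (y - 2)^2*(y + 4)*(y - 2)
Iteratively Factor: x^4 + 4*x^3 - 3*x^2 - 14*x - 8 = (x + 4)*(x^3 - 3*x - 2) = (x + 1)*(x + 4)*(x^2 - x - 2) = (x - 2)*(x + 1)*(x + 4)*(x + 1)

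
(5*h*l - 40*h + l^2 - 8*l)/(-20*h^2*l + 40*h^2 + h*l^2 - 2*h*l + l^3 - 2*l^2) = (8 - l)/(4*h*l - 8*h - l^2 + 2*l)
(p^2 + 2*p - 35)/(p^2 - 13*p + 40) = (p + 7)/(p - 8)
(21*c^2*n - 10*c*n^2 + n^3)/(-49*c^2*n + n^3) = (-3*c + n)/(7*c + n)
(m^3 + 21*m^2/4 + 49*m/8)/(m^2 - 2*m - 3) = m*(8*m^2 + 42*m + 49)/(8*(m^2 - 2*m - 3))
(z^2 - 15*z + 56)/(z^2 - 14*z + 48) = (z - 7)/(z - 6)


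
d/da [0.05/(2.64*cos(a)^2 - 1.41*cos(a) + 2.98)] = (0.264*cos(a) - 0.0705)*sin(a)/(2.64*cos(a)^2 - 1.41*cos(a) + 2.98)^2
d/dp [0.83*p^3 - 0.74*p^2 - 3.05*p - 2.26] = 2.49*p^2 - 1.48*p - 3.05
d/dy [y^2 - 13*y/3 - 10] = 2*y - 13/3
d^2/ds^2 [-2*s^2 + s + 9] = -4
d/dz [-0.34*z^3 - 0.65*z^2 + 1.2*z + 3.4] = -1.02*z^2 - 1.3*z + 1.2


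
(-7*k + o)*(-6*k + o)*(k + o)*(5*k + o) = 210*k^4 + 187*k^3*o - 31*k^2*o^2 - 7*k*o^3 + o^4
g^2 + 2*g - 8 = (g - 2)*(g + 4)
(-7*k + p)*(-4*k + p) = 28*k^2 - 11*k*p + p^2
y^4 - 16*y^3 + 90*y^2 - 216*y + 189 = (y - 7)*(y - 3)^3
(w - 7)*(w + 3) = w^2 - 4*w - 21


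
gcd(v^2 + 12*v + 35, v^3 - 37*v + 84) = v + 7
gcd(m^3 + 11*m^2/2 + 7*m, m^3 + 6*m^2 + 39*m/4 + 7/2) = m^2 + 11*m/2 + 7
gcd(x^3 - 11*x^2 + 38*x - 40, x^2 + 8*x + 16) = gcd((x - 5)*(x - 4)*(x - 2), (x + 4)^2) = 1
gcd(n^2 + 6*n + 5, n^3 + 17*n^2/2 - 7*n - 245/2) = n + 5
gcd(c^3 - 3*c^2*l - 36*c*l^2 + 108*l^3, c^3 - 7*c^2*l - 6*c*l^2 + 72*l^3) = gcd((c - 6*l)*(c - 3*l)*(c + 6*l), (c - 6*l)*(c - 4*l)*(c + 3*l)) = c - 6*l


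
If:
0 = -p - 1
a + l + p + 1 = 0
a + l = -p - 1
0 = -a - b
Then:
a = -l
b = l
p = -1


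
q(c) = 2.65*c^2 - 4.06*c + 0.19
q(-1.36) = 10.61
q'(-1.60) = -12.54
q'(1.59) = 4.37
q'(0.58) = -0.99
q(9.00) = 178.30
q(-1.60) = 13.47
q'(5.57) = 25.46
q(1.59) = 0.43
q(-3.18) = 39.90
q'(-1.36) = -11.27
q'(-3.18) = -20.91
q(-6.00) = 119.95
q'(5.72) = 26.26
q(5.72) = 63.67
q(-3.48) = 46.41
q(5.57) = 59.79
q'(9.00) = 43.64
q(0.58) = -1.27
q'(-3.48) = -22.50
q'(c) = 5.3*c - 4.06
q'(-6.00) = -35.86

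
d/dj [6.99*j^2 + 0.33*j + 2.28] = 13.98*j + 0.33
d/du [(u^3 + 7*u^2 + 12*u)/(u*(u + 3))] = 1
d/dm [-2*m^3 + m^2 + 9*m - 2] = -6*m^2 + 2*m + 9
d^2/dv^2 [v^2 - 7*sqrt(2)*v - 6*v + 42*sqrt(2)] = 2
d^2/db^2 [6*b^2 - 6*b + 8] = 12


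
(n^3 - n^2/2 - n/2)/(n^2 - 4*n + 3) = n*(2*n + 1)/(2*(n - 3))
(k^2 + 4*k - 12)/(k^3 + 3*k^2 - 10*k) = (k + 6)/(k*(k + 5))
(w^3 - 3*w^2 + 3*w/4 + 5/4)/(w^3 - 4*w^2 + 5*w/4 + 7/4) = (2*w - 5)/(2*w - 7)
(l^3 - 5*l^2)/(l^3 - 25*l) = l/(l + 5)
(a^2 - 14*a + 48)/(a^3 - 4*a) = (a^2 - 14*a + 48)/(a*(a^2 - 4))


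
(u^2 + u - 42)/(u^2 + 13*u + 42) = (u - 6)/(u + 6)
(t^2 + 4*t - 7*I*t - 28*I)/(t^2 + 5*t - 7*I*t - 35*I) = (t + 4)/(t + 5)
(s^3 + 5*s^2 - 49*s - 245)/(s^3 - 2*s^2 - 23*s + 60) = (s^2 - 49)/(s^2 - 7*s + 12)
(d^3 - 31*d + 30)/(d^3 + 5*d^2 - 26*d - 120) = (d - 1)/(d + 4)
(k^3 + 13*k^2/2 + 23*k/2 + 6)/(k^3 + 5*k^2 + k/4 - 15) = 2*(2*k^2 + 5*k + 3)/(4*k^2 + 4*k - 15)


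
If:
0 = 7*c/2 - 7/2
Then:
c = 1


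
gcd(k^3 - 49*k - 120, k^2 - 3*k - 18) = k + 3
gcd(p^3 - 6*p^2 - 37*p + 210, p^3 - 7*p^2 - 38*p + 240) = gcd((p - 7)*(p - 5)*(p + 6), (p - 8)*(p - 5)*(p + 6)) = p^2 + p - 30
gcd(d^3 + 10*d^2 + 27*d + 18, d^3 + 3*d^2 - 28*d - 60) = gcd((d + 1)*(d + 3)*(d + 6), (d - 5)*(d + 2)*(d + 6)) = d + 6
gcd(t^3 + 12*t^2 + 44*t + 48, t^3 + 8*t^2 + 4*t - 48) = t^2 + 10*t + 24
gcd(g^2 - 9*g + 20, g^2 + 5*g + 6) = 1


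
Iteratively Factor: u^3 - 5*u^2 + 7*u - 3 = (u - 3)*(u^2 - 2*u + 1) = (u - 3)*(u - 1)*(u - 1)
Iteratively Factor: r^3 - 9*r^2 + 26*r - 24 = (r - 2)*(r^2 - 7*r + 12) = (r - 4)*(r - 2)*(r - 3)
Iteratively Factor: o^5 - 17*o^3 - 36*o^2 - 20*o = (o + 1)*(o^4 - o^3 - 16*o^2 - 20*o) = (o + 1)*(o + 2)*(o^3 - 3*o^2 - 10*o) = o*(o + 1)*(o + 2)*(o^2 - 3*o - 10) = o*(o + 1)*(o + 2)^2*(o - 5)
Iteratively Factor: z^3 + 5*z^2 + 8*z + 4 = (z + 2)*(z^2 + 3*z + 2) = (z + 1)*(z + 2)*(z + 2)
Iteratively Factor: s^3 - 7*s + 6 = (s - 2)*(s^2 + 2*s - 3) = (s - 2)*(s - 1)*(s + 3)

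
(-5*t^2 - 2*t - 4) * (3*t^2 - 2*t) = -15*t^4 + 4*t^3 - 8*t^2 + 8*t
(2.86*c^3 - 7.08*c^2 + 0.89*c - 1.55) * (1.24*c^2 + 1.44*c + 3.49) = 3.5464*c^5 - 4.6608*c^4 + 0.889800000000001*c^3 - 25.3496*c^2 + 0.8741*c - 5.4095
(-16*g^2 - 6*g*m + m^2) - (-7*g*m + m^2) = -16*g^2 + g*m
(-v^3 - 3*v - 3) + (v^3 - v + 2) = -4*v - 1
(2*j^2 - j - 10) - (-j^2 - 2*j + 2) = 3*j^2 + j - 12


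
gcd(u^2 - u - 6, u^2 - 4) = u + 2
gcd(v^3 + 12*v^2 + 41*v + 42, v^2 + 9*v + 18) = v + 3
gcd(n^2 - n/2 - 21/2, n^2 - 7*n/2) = n - 7/2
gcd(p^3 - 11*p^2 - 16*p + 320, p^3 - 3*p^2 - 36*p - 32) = p - 8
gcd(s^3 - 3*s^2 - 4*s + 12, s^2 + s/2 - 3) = s + 2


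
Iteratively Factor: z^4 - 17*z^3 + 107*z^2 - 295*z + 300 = (z - 5)*(z^3 - 12*z^2 + 47*z - 60) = (z - 5)*(z - 3)*(z^2 - 9*z + 20) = (z - 5)*(z - 4)*(z - 3)*(z - 5)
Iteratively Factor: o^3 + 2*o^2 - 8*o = (o - 2)*(o^2 + 4*o) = o*(o - 2)*(o + 4)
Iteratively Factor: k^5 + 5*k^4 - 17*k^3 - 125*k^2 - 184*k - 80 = (k + 1)*(k^4 + 4*k^3 - 21*k^2 - 104*k - 80) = (k + 1)^2*(k^3 + 3*k^2 - 24*k - 80) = (k + 1)^2*(k + 4)*(k^2 - k - 20) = (k - 5)*(k + 1)^2*(k + 4)*(k + 4)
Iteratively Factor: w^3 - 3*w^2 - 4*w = (w - 4)*(w^2 + w) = (w - 4)*(w + 1)*(w)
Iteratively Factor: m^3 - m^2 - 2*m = (m)*(m^2 - m - 2) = m*(m - 2)*(m + 1)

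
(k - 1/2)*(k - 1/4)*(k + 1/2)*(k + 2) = k^4 + 7*k^3/4 - 3*k^2/4 - 7*k/16 + 1/8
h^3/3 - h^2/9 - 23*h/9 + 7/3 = (h/3 + 1)*(h - 7/3)*(h - 1)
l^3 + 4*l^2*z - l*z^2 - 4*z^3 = (l - z)*(l + z)*(l + 4*z)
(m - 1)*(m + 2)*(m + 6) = m^3 + 7*m^2 + 4*m - 12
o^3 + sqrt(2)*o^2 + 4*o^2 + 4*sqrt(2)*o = o*(o + 4)*(o + sqrt(2))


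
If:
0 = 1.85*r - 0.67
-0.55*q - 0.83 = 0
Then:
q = -1.51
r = 0.36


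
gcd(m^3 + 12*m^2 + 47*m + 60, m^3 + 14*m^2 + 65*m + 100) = m^2 + 9*m + 20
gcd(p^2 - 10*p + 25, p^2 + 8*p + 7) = 1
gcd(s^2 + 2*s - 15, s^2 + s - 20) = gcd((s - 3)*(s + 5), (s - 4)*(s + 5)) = s + 5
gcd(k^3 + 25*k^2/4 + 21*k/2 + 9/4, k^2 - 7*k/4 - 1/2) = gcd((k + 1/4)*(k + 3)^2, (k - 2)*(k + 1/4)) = k + 1/4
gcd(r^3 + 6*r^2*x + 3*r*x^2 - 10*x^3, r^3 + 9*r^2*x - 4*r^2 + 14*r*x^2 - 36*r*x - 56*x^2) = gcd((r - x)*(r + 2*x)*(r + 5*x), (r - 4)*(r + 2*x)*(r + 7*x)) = r + 2*x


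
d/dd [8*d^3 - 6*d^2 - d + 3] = 24*d^2 - 12*d - 1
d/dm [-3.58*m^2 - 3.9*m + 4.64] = -7.16*m - 3.9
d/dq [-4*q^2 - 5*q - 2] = -8*q - 5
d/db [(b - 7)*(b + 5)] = 2*b - 2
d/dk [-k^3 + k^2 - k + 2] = -3*k^2 + 2*k - 1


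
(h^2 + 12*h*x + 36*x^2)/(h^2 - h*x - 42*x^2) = (-h - 6*x)/(-h + 7*x)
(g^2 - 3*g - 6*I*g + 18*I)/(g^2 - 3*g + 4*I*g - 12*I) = (g - 6*I)/(g + 4*I)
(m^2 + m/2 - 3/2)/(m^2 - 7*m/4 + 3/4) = 2*(2*m + 3)/(4*m - 3)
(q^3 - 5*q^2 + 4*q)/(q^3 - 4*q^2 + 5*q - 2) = q*(q - 4)/(q^2 - 3*q + 2)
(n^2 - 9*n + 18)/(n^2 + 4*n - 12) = (n^2 - 9*n + 18)/(n^2 + 4*n - 12)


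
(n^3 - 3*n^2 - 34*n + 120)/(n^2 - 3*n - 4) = (n^2 + n - 30)/(n + 1)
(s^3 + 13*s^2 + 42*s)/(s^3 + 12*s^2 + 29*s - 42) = s/(s - 1)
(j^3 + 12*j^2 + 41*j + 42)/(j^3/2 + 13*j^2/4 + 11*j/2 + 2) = 4*(j^2 + 10*j + 21)/(2*j^2 + 9*j + 4)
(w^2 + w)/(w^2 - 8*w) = (w + 1)/(w - 8)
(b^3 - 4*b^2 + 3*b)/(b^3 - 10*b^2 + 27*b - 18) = b/(b - 6)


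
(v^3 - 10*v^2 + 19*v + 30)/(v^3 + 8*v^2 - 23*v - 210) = (v^2 - 5*v - 6)/(v^2 + 13*v + 42)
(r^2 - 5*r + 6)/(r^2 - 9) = (r - 2)/(r + 3)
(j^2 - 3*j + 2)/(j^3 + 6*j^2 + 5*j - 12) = (j - 2)/(j^2 + 7*j + 12)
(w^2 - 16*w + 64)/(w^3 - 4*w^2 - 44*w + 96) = (w - 8)/(w^2 + 4*w - 12)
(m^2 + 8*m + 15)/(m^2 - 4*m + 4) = (m^2 + 8*m + 15)/(m^2 - 4*m + 4)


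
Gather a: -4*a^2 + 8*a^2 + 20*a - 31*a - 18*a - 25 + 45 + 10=4*a^2 - 29*a + 30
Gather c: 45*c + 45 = 45*c + 45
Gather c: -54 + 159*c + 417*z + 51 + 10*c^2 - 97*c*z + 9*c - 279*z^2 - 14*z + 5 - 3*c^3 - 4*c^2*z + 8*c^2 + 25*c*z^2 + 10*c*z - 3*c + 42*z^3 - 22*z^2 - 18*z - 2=-3*c^3 + c^2*(18 - 4*z) + c*(25*z^2 - 87*z + 165) + 42*z^3 - 301*z^2 + 385*z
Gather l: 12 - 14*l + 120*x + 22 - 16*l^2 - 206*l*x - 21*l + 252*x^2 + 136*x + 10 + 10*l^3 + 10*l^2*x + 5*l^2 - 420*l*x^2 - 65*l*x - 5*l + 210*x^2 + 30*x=10*l^3 + l^2*(10*x - 11) + l*(-420*x^2 - 271*x - 40) + 462*x^2 + 286*x + 44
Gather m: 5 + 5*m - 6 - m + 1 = 4*m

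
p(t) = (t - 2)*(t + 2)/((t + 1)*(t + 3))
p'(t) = -(t - 2)*(t + 2)/((t + 1)*(t + 3)^2) + (t - 2)/((t + 1)*(t + 3)) - (t - 2)*(t + 2)/((t + 1)^2*(t + 3)) + (t + 2)/((t + 1)*(t + 3)) = 2*(2*t^2 + 7*t + 8)/(t^4 + 8*t^3 + 22*t^2 + 24*t + 9)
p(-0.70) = -5.09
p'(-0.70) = 17.14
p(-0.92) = -18.95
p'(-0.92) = 234.95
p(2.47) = 0.11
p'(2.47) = 0.21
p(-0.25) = -1.91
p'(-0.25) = 3.00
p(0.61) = -0.62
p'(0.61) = 0.77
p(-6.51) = 1.98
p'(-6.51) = 0.25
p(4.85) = 0.43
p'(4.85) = 0.08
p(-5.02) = 2.61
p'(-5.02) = 0.71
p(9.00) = 0.64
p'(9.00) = 0.03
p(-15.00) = 1.32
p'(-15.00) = 0.03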